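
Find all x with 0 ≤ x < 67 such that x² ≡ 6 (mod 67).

Since 67 ≡ 3 (mod 4), a square root of 6 is 6^((67+1)/4) = 6^17 mod 67.
Repeated squaring: 6^2≡36, 6^4≡23, 6^8≡60, 6^16≡49 (mod 67).
6^17 = 6^(16+1) ≡ 26 (mod 67).
Check: 26² = 676 ≡ 6 (mod 67). The two roots are 26 and 41.

26, 41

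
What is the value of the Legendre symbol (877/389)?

1

Euler's criterion: (877/389) ≡ 99^194 (mod 389).
99^2 ≡ 76 (mod 389)
99^4 ≡ 330 (mod 389)
99^8 ≡ 369 (mod 389)
99^16 ≡ 11 (mod 389)
99^32 ≡ 121 (mod 389)
99^64 ≡ 248 (mod 389)
99^128 ≡ 42 (mod 389)
99^194 = 99^(128+64+2) ≡ 1 (mod 389).
Result is 1, so (877/389) = 1.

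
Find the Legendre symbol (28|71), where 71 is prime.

-1

Pull out 2^2: since 71 ≡ 7 (mod 8), (2/71) = +1, so (2/71)^2 = +1.
Reciprocity: 7 ≡ 3 and 71 ≡ 3 (mod 4), so (7/71) = −(71/7).
Reduce top mod 7: now compute (1/7).
Reached (1/7) = 1. Collecting the sign flips along the way, the symbol is -1.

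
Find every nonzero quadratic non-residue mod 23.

Square k = 1,…,11 (k and 23−k give the same square):
1²=1, 2²=4, 3²=9, 4²=16, 5²≡2, 6²≡13, 7²≡3, 8²≡18, 9²≡12, 10²≡8, 11²≡6 (mod 23).
The residues are {1, 2, 3, 4, 6, 8, 9, 12, 13, 16, 18}; the non-residues are the remaining 11 nonzero classes.

5,7,10,11,14,15,17,19,20,21,22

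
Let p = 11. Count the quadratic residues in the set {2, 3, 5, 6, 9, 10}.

(2/11) = -1 → non-residue.
(3/11) = +1 → QR.
(5/11) = +1 → QR.
(6/11) = -1 → non-residue.
(9/11) = +1 → QR.
(10/11) = -1 → non-residue.
Total quadratic residues among the 6: 3.

3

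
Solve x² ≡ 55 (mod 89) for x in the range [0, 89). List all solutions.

89 ≡ 1 (mod 4), so we find a root by search.
Trying successive values, 12² = 144 ≡ 55 (mod 89). The other root is 89 − 12 = 77.

12, 77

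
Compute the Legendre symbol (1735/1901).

-1

Reciprocity: 1735 ≡ 3 and 1901 ≡ 1 (mod 4), so (1735/1901) = +(1901/1735).
Reduce top mod 1735: now compute (166/1735).
Pull out 2: since 1735 ≡ 7 (mod 8), (2/1735) = +1.
Reciprocity: 83 ≡ 3 and 1735 ≡ 3 (mod 4), so (83/1735) = −(1735/83).
Reduce top mod 83: now compute (75/83).
Reciprocity: 75 ≡ 3 and 83 ≡ 3 (mod 4), so (75/83) = −(83/75).
Reduce top mod 75: now compute (8/75).
Pull out 2^3: since 75 ≡ 3 (mod 8), (2/75) = -1, so (2/75)^3 = -1.
Reached (1/75) = 1. Collecting the sign flips along the way, the symbol is -1.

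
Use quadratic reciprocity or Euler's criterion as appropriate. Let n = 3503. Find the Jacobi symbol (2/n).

Pull out 2: since 3503 ≡ 7 (mod 8), (2/3503) = +1.
Reached (1/3503) = 1. Collecting the sign flips along the way, the symbol is +1.

1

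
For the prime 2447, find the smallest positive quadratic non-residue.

5

(2/2447) = +1, so 2 is a residue.
(3/2447) = +1, so 3 is a residue.
(4/2447) = +1, so 4 is a residue.
(5/2447) = −1, so 5 is the smallest positive non-residue mod 2447.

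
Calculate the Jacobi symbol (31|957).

-1

Reciprocity: 31 ≡ 3 and 957 ≡ 1 (mod 4), so (31/957) = +(957/31).
Reduce top mod 31: now compute (27/31).
Reciprocity: 27 ≡ 3 and 31 ≡ 3 (mod 4), so (27/31) = −(31/27).
Reduce top mod 27: now compute (4/27).
Pull out 2^2: since 27 ≡ 3 (mod 8), (2/27) = -1, so (2/27)^2 = +1.
Reached (1/27) = 1. Collecting the sign flips along the way, the symbol is -1.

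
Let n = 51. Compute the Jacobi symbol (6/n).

Pull out 2: since 51 ≡ 3 (mod 8), (2/51) = -1.
Reciprocity: 3 ≡ 3 and 51 ≡ 3 (mod 4), so (3/51) = −(51/3).
Reduce top mod 3: now compute (0/3).
Top reduces to 0: gcd > 1, so the symbol is 0.

0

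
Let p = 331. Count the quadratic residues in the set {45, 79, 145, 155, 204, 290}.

(45/331) = +1 → QR.
(79/331) = +1 → QR.
(145/331) = -1 → non-residue.
(155/331) = +1 → QR.
(204/331) = -1 → non-residue.
(290/331) = +1 → QR.
Total quadratic residues among the 6: 4.

4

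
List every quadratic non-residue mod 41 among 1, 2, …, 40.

3, 6, 7, 11, 12, 13, 14, 15, 17, 19, 22, 24, 26, 27, 28, 29, 30, 34, 35, 38

Square k = 1,…,20 (k and 41−k give the same square):
1²=1, 2²=4, 3²=9, 4²=16, 5²=25, 6²=36, 7²≡8, 8²≡23, 9²≡40, 10²≡18, 11²≡39, 12²≡21, 13²≡5, 14²≡32, 15²≡20, 16²≡10, 17²≡2, 18²≡37, 19²≡33, 20²≡31 (mod 41).
The residues are {1, 2, 4, 5, 8, 9, 10, 16, 18, 20, 21, 23, 25, 31, 32, 33, 36, 37, 39, 40}; the non-residues are the remaining 20 nonzero classes.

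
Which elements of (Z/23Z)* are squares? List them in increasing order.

Square k = 1,…,11 (k and 23−k give the same square):
1²=1, 2²=4, 3²=9, 4²=16, 5²≡2, 6²≡13, 7²≡3, 8²≡18, 9²≡12, 10²≡8, 11²≡6 (mod 23).
So the quadratic residues mod 23 are {1, 2, 3, 4, 6, 8, 9, 12, 13, 16, 18}.

1 2 3 4 6 8 9 12 13 16 18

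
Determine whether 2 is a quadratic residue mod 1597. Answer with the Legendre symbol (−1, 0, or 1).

-1

Pull out 2: since 1597 ≡ 5 (mod 8), (2/1597) = -1.
Reached (1/1597) = 1. Collecting the sign flips along the way, the symbol is -1.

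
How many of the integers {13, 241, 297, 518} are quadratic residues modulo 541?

2

(13/541) = -1 → non-residue.
(241/541) = +1 → QR.
(297/541) = -1 → non-residue.
(518/541) = +1 → QR.
Total quadratic residues among the 4: 2.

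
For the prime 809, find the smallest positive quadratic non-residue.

3

(2/809) = +1, so 2 is a residue.
(3/809) = −1, so 3 is the smallest positive non-residue mod 809.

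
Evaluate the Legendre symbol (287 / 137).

-1

First reduce: 287 ≡ 13 (mod 137).
Reciprocity: 13 ≡ 1 and 137 ≡ 1 (mod 4), so (13/137) = +(137/13).
Reduce top mod 13: now compute (7/13).
Reciprocity: 7 ≡ 3 and 13 ≡ 1 (mod 4), so (7/13) = +(13/7).
Reduce top mod 7: now compute (6/7).
Pull out 2: since 7 ≡ 7 (mod 8), (2/7) = +1.
Reciprocity: 3 ≡ 3 and 7 ≡ 3 (mod 4), so (3/7) = −(7/3).
Reduce top mod 3: now compute (1/3).
Reached (1/3) = 1. Collecting the sign flips along the way, the symbol is -1.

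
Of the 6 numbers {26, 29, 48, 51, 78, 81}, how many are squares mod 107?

(26/107) = -1 → non-residue.
(29/107) = +1 → QR.
(48/107) = +1 → QR.
(51/107) = -1 → non-residue.
(78/107) = -1 → non-residue.
(81/107) = +1 → QR.
Total quadratic residues among the 6: 3.

3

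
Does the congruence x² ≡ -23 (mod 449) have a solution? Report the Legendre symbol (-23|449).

1

First reduce: -23 ≡ 426 (mod 449).
Pull out 2: since 449 ≡ 1 (mod 8), (2/449) = +1.
Reciprocity: 213 ≡ 1 and 449 ≡ 1 (mod 4), so (213/449) = +(449/213).
Reduce top mod 213: now compute (23/213).
Reciprocity: 23 ≡ 3 and 213 ≡ 1 (mod 4), so (23/213) = +(213/23).
Reduce top mod 23: now compute (6/23).
Pull out 2: since 23 ≡ 7 (mod 8), (2/23) = +1.
Reciprocity: 3 ≡ 3 and 23 ≡ 3 (mod 4), so (3/23) = −(23/3).
Reduce top mod 3: now compute (2/3).
Pull out 2: since 3 ≡ 3 (mod 8), (2/3) = -1.
Reached (1/3) = 1. Collecting the sign flips along the way, the symbol is +1.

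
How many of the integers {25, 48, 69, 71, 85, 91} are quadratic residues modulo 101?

(25/101) = +1 → QR.
(48/101) = -1 → non-residue.
(69/101) = -1 → non-residue.
(71/101) = +1 → QR.
(85/101) = +1 → QR.
(91/101) = -1 → non-residue.
Total quadratic residues among the 6: 3.

3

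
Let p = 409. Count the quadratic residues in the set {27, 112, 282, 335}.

(27/409) = +1 → QR.
(112/409) = -1 → non-residue.
(282/409) = -1 → non-residue.
(335/409) = -1 → non-residue.
Total quadratic residues among the 4: 1.

1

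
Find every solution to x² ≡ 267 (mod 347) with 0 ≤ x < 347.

Since 347 ≡ 3 (mod 4), a square root of 267 is 267^((347+1)/4) = 267^87 mod 347.
Repeated squaring: 267^2≡154, 267^4≡120, 267^8≡173, 267^16≡87, 267^32≡282, 267^64≡61 (mod 347).
267^87 = 267^(64+16+4+2+1) ≡ 31 (mod 347).
Check: 31² = 961 ≡ 267 (mod 347). The two roots are 31 and 316.

31, 316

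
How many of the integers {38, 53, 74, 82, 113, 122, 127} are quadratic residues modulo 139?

(38/139) = +1 → QR.
(53/139) = -1 → non-residue.
(74/139) = -1 → non-residue.
(82/139) = -1 → non-residue.
(113/139) = +1 → QR.
(122/139) = +1 → QR.
(127/139) = +1 → QR.
Total quadratic residues among the 7: 4.

4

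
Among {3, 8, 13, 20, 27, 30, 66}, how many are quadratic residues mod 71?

(3/71) = +1 → QR.
(8/71) = +1 → QR.
(13/71) = -1 → non-residue.
(20/71) = +1 → QR.
(27/71) = +1 → QR.
(30/71) = +1 → QR.
(66/71) = -1 → non-residue.
Total quadratic residues among the 7: 5.

5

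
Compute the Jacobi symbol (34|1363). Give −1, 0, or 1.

1

Pull out 2: since 1363 ≡ 3 (mod 8), (2/1363) = -1.
Reciprocity: 17 ≡ 1 and 1363 ≡ 3 (mod 4), so (17/1363) = +(1363/17).
Reduce top mod 17: now compute (3/17).
Reciprocity: 3 ≡ 3 and 17 ≡ 1 (mod 4), so (3/17) = +(17/3).
Reduce top mod 3: now compute (2/3).
Pull out 2: since 3 ≡ 3 (mod 8), (2/3) = -1.
Reached (1/3) = 1. Collecting the sign flips along the way, the symbol is +1.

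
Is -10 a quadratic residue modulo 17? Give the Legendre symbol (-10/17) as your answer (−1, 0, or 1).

First reduce: -10 ≡ 7 (mod 17).
Reciprocity: 7 ≡ 3 and 17 ≡ 1 (mod 4), so (7/17) = +(17/7).
Reduce top mod 7: now compute (3/7).
Reciprocity: 3 ≡ 3 and 7 ≡ 3 (mod 4), so (3/7) = −(7/3).
Reduce top mod 3: now compute (1/3).
Reached (1/3) = 1. Collecting the sign flips along the way, the symbol is -1.

-1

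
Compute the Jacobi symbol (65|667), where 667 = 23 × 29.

Reciprocity: 65 ≡ 1 and 667 ≡ 3 (mod 4), so (65/667) = +(667/65).
Reduce top mod 65: now compute (17/65).
Reciprocity: 17 ≡ 1 and 65 ≡ 1 (mod 4), so (17/65) = +(65/17).
Reduce top mod 17: now compute (14/17).
Pull out 2: since 17 ≡ 1 (mod 8), (2/17) = +1.
Reciprocity: 7 ≡ 3 and 17 ≡ 1 (mod 4), so (7/17) = +(17/7).
Reduce top mod 7: now compute (3/7).
Reciprocity: 3 ≡ 3 and 7 ≡ 3 (mod 4), so (3/7) = −(7/3).
Reduce top mod 3: now compute (1/3).
Reached (1/3) = 1. Collecting the sign flips along the way, the symbol is -1.

-1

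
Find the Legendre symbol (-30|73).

First reduce: -30 ≡ 43 (mod 73).
Reciprocity: 43 ≡ 3 and 73 ≡ 1 (mod 4), so (43/73) = +(73/43).
Reduce top mod 43: now compute (30/43).
Pull out 2: since 43 ≡ 3 (mod 8), (2/43) = -1.
Reciprocity: 15 ≡ 3 and 43 ≡ 3 (mod 4), so (15/43) = −(43/15).
Reduce top mod 15: now compute (13/15).
Reciprocity: 13 ≡ 1 and 15 ≡ 3 (mod 4), so (13/15) = +(15/13).
Reduce top mod 13: now compute (2/13).
Pull out 2: since 13 ≡ 5 (mod 8), (2/13) = -1.
Reached (1/13) = 1. Collecting the sign flips along the way, the symbol is -1.

-1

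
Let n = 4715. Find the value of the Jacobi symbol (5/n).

Reciprocity: 5 ≡ 1 and 4715 ≡ 3 (mod 4), so (5/4715) = +(4715/5).
Reduce top mod 5: now compute (0/5).
Top reduces to 0: gcd > 1, so the symbol is 0.

0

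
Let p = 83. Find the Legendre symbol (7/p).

1

Reciprocity: 7 ≡ 3 and 83 ≡ 3 (mod 4), so (7/83) = −(83/7).
Reduce top mod 7: now compute (6/7).
Pull out 2: since 7 ≡ 7 (mod 8), (2/7) = +1.
Reciprocity: 3 ≡ 3 and 7 ≡ 3 (mod 4), so (3/7) = −(7/3).
Reduce top mod 3: now compute (1/3).
Reached (1/3) = 1. Collecting the sign flips along the way, the symbol is +1.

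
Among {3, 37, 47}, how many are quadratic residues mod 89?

1

(3/89) = -1 → non-residue.
(37/89) = -1 → non-residue.
(47/89) = +1 → QR.
Total quadratic residues among the 3: 1.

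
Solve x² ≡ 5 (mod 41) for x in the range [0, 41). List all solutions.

13, 28

41 ≡ 1 (mod 4), so we find a root by search.
Trying successive values, 13² = 169 ≡ 5 (mod 41). The other root is 41 − 13 = 28.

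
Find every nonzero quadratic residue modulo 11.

1, 3, 4, 5, 9

Square k = 1,…,5 (k and 11−k give the same square):
1²=1, 2²=4, 3²=9, 4²≡5, 5²≡3 (mod 11).
So the quadratic residues mod 11 are {1, 3, 4, 5, 9}.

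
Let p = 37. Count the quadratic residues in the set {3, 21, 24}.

2

(3/37) = +1 → QR.
(21/37) = +1 → QR.
(24/37) = -1 → non-residue.
Total quadratic residues among the 3: 2.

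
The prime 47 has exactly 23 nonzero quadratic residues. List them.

1, 2, 3, 4, 6, 7, 8, 9, 12, 14, 16, 17, 18, 21, 24, 25, 27, 28, 32, 34, 36, 37, 42

Square k = 1,…,23 (k and 47−k give the same square):
1²=1, 2²=4, 3²=9, 4²=16, 5²=25, 6²=36, 7²≡2, 8²≡17, 9²≡34, 10²≡6, 11²≡27, 12²≡3, 13²≡28, 14²≡8, 15²≡37, 16²≡21, 17²≡7, 18²≡42, 19²≡32, 20²≡24, 21²≡18, 22²≡14, 23²≡12 (mod 47).
So the quadratic residues mod 47 are {1, 2, 3, 4, 6, 7, 8, 9, 12, 14, 16, 17, 18, 21, 24, 25, 27, 28, 32, 34, 36, 37, 42}.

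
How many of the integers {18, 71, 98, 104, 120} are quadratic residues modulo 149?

2

(18/149) = -1 → non-residue.
(71/149) = -1 → non-residue.
(98/149) = -1 → non-residue.
(104/149) = +1 → QR.
(120/149) = +1 → QR.
Total quadratic residues among the 5: 2.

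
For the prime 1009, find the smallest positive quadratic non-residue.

11

(2/1009) = +1, so 2 is a residue.
(3/1009) = +1, so 3 is a residue.
(4/1009) = +1, so 4 is a residue.
(5/1009) = +1, so 5 is a residue.
(6/1009) = +1, so 6 is a residue.
(7/1009) = +1, so 7 is a residue.
(8/1009) = +1, so 8 is a residue.
(9/1009) = +1, so 9 is a residue.
(10/1009) = +1, so 10 is a residue.
(11/1009) = −1, so 11 is the smallest positive non-residue mod 1009.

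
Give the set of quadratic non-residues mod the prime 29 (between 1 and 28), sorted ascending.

2, 3, 8, 10, 11, 12, 14, 15, 17, 18, 19, 21, 26, 27

Square k = 1,…,14 (k and 29−k give the same square):
1²=1, 2²=4, 3²=9, 4²=16, 5²=25, 6²≡7, 7²≡20, 8²≡6, 9²≡23, 10²≡13, 11²≡5, 12²≡28, 13²≡24, 14²≡22 (mod 29).
The residues are {1, 4, 5, 6, 7, 9, 13, 16, 20, 22, 23, 24, 25, 28}; the non-residues are the remaining 14 nonzero classes.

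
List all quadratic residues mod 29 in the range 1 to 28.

Square k = 1,…,14 (k and 29−k give the same square):
1²=1, 2²=4, 3²=9, 4²=16, 5²=25, 6²≡7, 7²≡20, 8²≡6, 9²≡23, 10²≡13, 11²≡5, 12²≡28, 13²≡24, 14²≡22 (mod 29).
So the quadratic residues mod 29 are {1, 4, 5, 6, 7, 9, 13, 16, 20, 22, 23, 24, 25, 28}.

1,4,5,6,7,9,13,16,20,22,23,24,25,28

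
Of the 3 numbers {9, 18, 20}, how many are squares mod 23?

2

(9/23) = +1 → QR.
(18/23) = +1 → QR.
(20/23) = -1 → non-residue.
Total quadratic residues among the 3: 2.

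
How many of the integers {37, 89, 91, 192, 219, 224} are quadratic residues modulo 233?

5

(37/233) = +1 → QR.
(89/233) = +1 → QR.
(91/233) = +1 → QR.
(192/233) = -1 → non-residue.
(219/233) = +1 → QR.
(224/233) = +1 → QR.
Total quadratic residues among the 6: 5.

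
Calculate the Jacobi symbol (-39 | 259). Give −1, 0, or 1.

1

First reduce: -39 ≡ 220 (mod 259).
Pull out 2^2: since 259 ≡ 3 (mod 8), (2/259) = -1, so (2/259)^2 = +1.
Reciprocity: 55 ≡ 3 and 259 ≡ 3 (mod 4), so (55/259) = −(259/55).
Reduce top mod 55: now compute (39/55).
Reciprocity: 39 ≡ 3 and 55 ≡ 3 (mod 4), so (39/55) = −(55/39).
Reduce top mod 39: now compute (16/39).
Pull out 2^4: since 39 ≡ 7 (mod 8), (2/39) = +1, so (2/39)^4 = +1.
Reached (1/39) = 1. Collecting the sign flips along the way, the symbol is +1.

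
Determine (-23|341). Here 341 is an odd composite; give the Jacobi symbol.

-1

First reduce: -23 ≡ 318 (mod 341).
Pull out 2: since 341 ≡ 5 (mod 8), (2/341) = -1.
Reciprocity: 159 ≡ 3 and 341 ≡ 1 (mod 4), so (159/341) = +(341/159).
Reduce top mod 159: now compute (23/159).
Reciprocity: 23 ≡ 3 and 159 ≡ 3 (mod 4), so (23/159) = −(159/23).
Reduce top mod 23: now compute (21/23).
Reciprocity: 21 ≡ 1 and 23 ≡ 3 (mod 4), so (21/23) = +(23/21).
Reduce top mod 21: now compute (2/21).
Pull out 2: since 21 ≡ 5 (mod 8), (2/21) = -1.
Reached (1/21) = 1. Collecting the sign flips along the way, the symbol is -1.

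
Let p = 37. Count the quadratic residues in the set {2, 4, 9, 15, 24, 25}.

3

(2/37) = -1 → non-residue.
(4/37) = +1 → QR.
(9/37) = +1 → QR.
(15/37) = -1 → non-residue.
(24/37) = -1 → non-residue.
(25/37) = +1 → QR.
Total quadratic residues among the 6: 3.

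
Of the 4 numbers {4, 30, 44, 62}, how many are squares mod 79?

3

(4/79) = +1 → QR.
(30/79) = -1 → non-residue.
(44/79) = +1 → QR.
(62/79) = +1 → QR.
Total quadratic residues among the 4: 3.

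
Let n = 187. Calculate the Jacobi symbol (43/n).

Reciprocity: 43 ≡ 3 and 187 ≡ 3 (mod 4), so (43/187) = −(187/43).
Reduce top mod 43: now compute (15/43).
Reciprocity: 15 ≡ 3 and 43 ≡ 3 (mod 4), so (15/43) = −(43/15).
Reduce top mod 15: now compute (13/15).
Reciprocity: 13 ≡ 1 and 15 ≡ 3 (mod 4), so (13/15) = +(15/13).
Reduce top mod 13: now compute (2/13).
Pull out 2: since 13 ≡ 5 (mod 8), (2/13) = -1.
Reached (1/13) = 1. Collecting the sign flips along the way, the symbol is -1.

-1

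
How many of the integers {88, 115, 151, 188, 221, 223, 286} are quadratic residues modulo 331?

(88/331) = +1 → QR.
(115/331) = -1 → non-residue.
(151/331) = -1 → non-residue.
(188/331) = -1 → non-residue.
(221/331) = -1 → non-residue.
(223/331) = +1 → QR.
(286/331) = -1 → non-residue.
Total quadratic residues among the 7: 2.

2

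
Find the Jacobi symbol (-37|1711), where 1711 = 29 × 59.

-1

First reduce: -37 ≡ 1674 (mod 1711).
Pull out 2: since 1711 ≡ 7 (mod 8), (2/1711) = +1.
Reciprocity: 837 ≡ 1 and 1711 ≡ 3 (mod 4), so (837/1711) = +(1711/837).
Reduce top mod 837: now compute (37/837).
Reciprocity: 37 ≡ 1 and 837 ≡ 1 (mod 4), so (37/837) = +(837/37).
Reduce top mod 37: now compute (23/37).
Reciprocity: 23 ≡ 3 and 37 ≡ 1 (mod 4), so (23/37) = +(37/23).
Reduce top mod 23: now compute (14/23).
Pull out 2: since 23 ≡ 7 (mod 8), (2/23) = +1.
Reciprocity: 7 ≡ 3 and 23 ≡ 3 (mod 4), so (7/23) = −(23/7).
Reduce top mod 7: now compute (2/7).
Pull out 2: since 7 ≡ 7 (mod 8), (2/7) = +1.
Reached (1/7) = 1. Collecting the sign flips along the way, the symbol is -1.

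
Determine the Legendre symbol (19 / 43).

Reciprocity: 19 ≡ 3 and 43 ≡ 3 (mod 4), so (19/43) = −(43/19).
Reduce top mod 19: now compute (5/19).
Reciprocity: 5 ≡ 1 and 19 ≡ 3 (mod 4), so (5/19) = +(19/5).
Reduce top mod 5: now compute (4/5).
Pull out 2^2: since 5 ≡ 5 (mod 8), (2/5) = -1, so (2/5)^2 = +1.
Reached (1/5) = 1. Collecting the sign flips along the way, the symbol is -1.

-1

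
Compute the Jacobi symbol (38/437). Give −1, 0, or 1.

Pull out 2: since 437 ≡ 5 (mod 8), (2/437) = -1.
Reciprocity: 19 ≡ 3 and 437 ≡ 1 (mod 4), so (19/437) = +(437/19).
Reduce top mod 19: now compute (0/19).
Top reduces to 0: gcd > 1, so the symbol is 0.

0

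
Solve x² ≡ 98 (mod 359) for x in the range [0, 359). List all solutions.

Since 359 ≡ 3 (mod 4), a square root of 98 is 98^((359+1)/4) = 98^90 mod 359.
Repeated squaring: 98^2≡270, 98^4≡23, 98^8≡170, 98^16≡180, 98^32≡90, 98^64≡202 (mod 359).
98^90 = 98^(64+16+8+2) ≡ 133 (mod 359).
Check: 133² = 17689 ≡ 98 (mod 359). The two roots are 133 and 226.

133, 226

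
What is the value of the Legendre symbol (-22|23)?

1

Euler's criterion: (-22/23) ≡ 1^11 (mod 23).
1^2 ≡ 1 (mod 23)
1^4 ≡ 1 (mod 23)
1^8 ≡ 1 (mod 23)
1^11 = 1^(8+2+1) ≡ 1 (mod 23).
Result is 1, so (-22/23) = 1.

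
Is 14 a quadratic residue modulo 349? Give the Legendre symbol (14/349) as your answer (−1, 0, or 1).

1

Pull out 2: since 349 ≡ 5 (mod 8), (2/349) = -1.
Reciprocity: 7 ≡ 3 and 349 ≡ 1 (mod 4), so (7/349) = +(349/7).
Reduce top mod 7: now compute (6/7).
Pull out 2: since 7 ≡ 7 (mod 8), (2/7) = +1.
Reciprocity: 3 ≡ 3 and 7 ≡ 3 (mod 4), so (3/7) = −(7/3).
Reduce top mod 3: now compute (1/3).
Reached (1/3) = 1. Collecting the sign flips along the way, the symbol is +1.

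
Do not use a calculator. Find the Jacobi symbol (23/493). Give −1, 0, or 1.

Reciprocity: 23 ≡ 3 and 493 ≡ 1 (mod 4), so (23/493) = +(493/23).
Reduce top mod 23: now compute (10/23).
Pull out 2: since 23 ≡ 7 (mod 8), (2/23) = +1.
Reciprocity: 5 ≡ 1 and 23 ≡ 3 (mod 4), so (5/23) = +(23/5).
Reduce top mod 5: now compute (3/5).
Reciprocity: 3 ≡ 3 and 5 ≡ 1 (mod 4), so (3/5) = +(5/3).
Reduce top mod 3: now compute (2/3).
Pull out 2: since 3 ≡ 3 (mod 8), (2/3) = -1.
Reached (1/3) = 1. Collecting the sign flips along the way, the symbol is -1.

-1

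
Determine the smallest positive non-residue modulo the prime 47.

(2/47) = +1, so 2 is a residue.
(3/47) = +1, so 3 is a residue.
(4/47) = +1, so 4 is a residue.
(5/47) = −1, so 5 is the smallest positive non-residue mod 47.

5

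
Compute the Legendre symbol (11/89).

1

Reciprocity: 11 ≡ 3 and 89 ≡ 1 (mod 4), so (11/89) = +(89/11).
Reduce top mod 11: now compute (1/11).
Reached (1/11) = 1. Collecting the sign flips along the way, the symbol is +1.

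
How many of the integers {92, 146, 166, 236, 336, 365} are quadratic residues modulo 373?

2

(92/373) = -1 → non-residue.
(146/373) = -1 → non-residue.
(166/373) = -1 → non-residue.
(236/373) = +1 → QR.
(336/373) = +1 → QR.
(365/373) = -1 → non-residue.
Total quadratic residues among the 6: 2.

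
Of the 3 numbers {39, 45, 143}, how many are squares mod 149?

(39/149) = +1 → QR.
(45/149) = +1 → QR.
(143/149) = +1 → QR.
Total quadratic residues among the 3: 3.

3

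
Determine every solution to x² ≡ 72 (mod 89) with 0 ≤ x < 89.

28, 61

89 ≡ 1 (mod 4), so we find a root by search.
Trying successive values, 28² = 784 ≡ 72 (mod 89). The other root is 89 − 28 = 61.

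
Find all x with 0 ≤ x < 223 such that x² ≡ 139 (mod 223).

Since 223 ≡ 3 (mod 4), a square root of 139 is 139^((223+1)/4) = 139^56 mod 223.
Repeated squaring: 139^2≡143, 139^4≡156, 139^8≡29, 139^16≡172, 139^32≡148 (mod 223).
139^56 = 139^(32+16+8) ≡ 94 (mod 223).
Check: 94² = 8836 ≡ 139 (mod 223). The two roots are 94 and 129.

94, 129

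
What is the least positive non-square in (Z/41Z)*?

(2/41) = +1, so 2 is a residue.
(3/41) = −1, so 3 is the smallest positive non-residue mod 41.

3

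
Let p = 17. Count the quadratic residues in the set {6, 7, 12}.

0

(6/17) = -1 → non-residue.
(7/17) = -1 → non-residue.
(12/17) = -1 → non-residue.
Total quadratic residues among the 3: 0.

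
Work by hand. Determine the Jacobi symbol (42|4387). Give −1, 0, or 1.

1

Pull out 2: since 4387 ≡ 3 (mod 8), (2/4387) = -1.
Reciprocity: 21 ≡ 1 and 4387 ≡ 3 (mod 4), so (21/4387) = +(4387/21).
Reduce top mod 21: now compute (19/21).
Reciprocity: 19 ≡ 3 and 21 ≡ 1 (mod 4), so (19/21) = +(21/19).
Reduce top mod 19: now compute (2/19).
Pull out 2: since 19 ≡ 3 (mod 8), (2/19) = -1.
Reached (1/19) = 1. Collecting the sign flips along the way, the symbol is +1.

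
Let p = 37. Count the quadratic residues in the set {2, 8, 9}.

(2/37) = -1 → non-residue.
(8/37) = -1 → non-residue.
(9/37) = +1 → QR.
Total quadratic residues among the 3: 1.

1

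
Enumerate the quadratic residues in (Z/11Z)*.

Square k = 1,…,5 (k and 11−k give the same square):
1²=1, 2²=4, 3²=9, 4²≡5, 5²≡3 (mod 11).
So the quadratic residues mod 11 are {1, 3, 4, 5, 9}.

1, 3, 4, 5, 9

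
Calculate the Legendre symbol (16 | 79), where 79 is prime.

Pull out 2^4: since 79 ≡ 7 (mod 8), (2/79) = +1, so (2/79)^4 = +1.
Reached (1/79) = 1. Collecting the sign flips along the way, the symbol is +1.

1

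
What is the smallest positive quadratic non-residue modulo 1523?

2

(2/1523) = −1, so 2 is the smallest positive non-residue mod 1523.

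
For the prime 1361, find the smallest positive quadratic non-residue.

3

(2/1361) = +1, so 2 is a residue.
(3/1361) = −1, so 3 is the smallest positive non-residue mod 1361.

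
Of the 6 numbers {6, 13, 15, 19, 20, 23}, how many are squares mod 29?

4

(6/29) = +1 → QR.
(13/29) = +1 → QR.
(15/29) = -1 → non-residue.
(19/29) = -1 → non-residue.
(20/29) = +1 → QR.
(23/29) = +1 → QR.
Total quadratic residues among the 6: 4.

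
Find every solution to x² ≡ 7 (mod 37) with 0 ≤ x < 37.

9, 28

37 ≡ 1 (mod 4), so we find a root by search.
Trying successive values, 9² = 81 ≡ 7 (mod 37). The other root is 37 − 9 = 28.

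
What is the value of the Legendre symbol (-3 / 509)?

-1

First reduce: -3 ≡ 506 (mod 509).
Pull out 2: since 509 ≡ 5 (mod 8), (2/509) = -1.
Reciprocity: 253 ≡ 1 and 509 ≡ 1 (mod 4), so (253/509) = +(509/253).
Reduce top mod 253: now compute (3/253).
Reciprocity: 3 ≡ 3 and 253 ≡ 1 (mod 4), so (3/253) = +(253/3).
Reduce top mod 3: now compute (1/3).
Reached (1/3) = 1. Collecting the sign flips along the way, the symbol is -1.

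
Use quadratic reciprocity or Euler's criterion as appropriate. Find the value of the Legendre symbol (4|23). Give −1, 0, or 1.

Pull out 2^2: since 23 ≡ 7 (mod 8), (2/23) = +1, so (2/23)^2 = +1.
Reached (1/23) = 1. Collecting the sign flips along the way, the symbol is +1.

1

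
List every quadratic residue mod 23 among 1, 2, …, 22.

Square k = 1,…,11 (k and 23−k give the same square):
1²=1, 2²=4, 3²=9, 4²=16, 5²≡2, 6²≡13, 7²≡3, 8²≡18, 9²≡12, 10²≡8, 11²≡6 (mod 23).
So the quadratic residues mod 23 are {1, 2, 3, 4, 6, 8, 9, 12, 13, 16, 18}.

1 2 3 4 6 8 9 12 13 16 18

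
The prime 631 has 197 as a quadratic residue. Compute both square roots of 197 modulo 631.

Since 631 ≡ 3 (mod 4), a square root of 197 is 197^((631+1)/4) = 197^158 mod 631.
Repeated squaring: 197^2≡318, 197^4≡164, 197^8≡394, 197^16≡10, 197^32≡100, 197^64≡535, 197^128≡382 (mod 631).
197^158 = 197^(128+16+8+4+2) ≡ 136 (mod 631).
Check: 136² = 18496 ≡ 197 (mod 631). The two roots are 136 and 495.

136, 495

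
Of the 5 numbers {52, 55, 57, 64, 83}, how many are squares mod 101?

2

(52/101) = +1 → QR.
(55/101) = -1 → non-residue.
(57/101) = -1 → non-residue.
(64/101) = +1 → QR.
(83/101) = -1 → non-residue.
Total quadratic residues among the 5: 2.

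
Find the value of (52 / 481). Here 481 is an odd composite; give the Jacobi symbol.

0

Pull out 2^2: since 481 ≡ 1 (mod 8), (2/481) = +1, so (2/481)^2 = +1.
Reciprocity: 13 ≡ 1 and 481 ≡ 1 (mod 4), so (13/481) = +(481/13).
Reduce top mod 13: now compute (0/13).
Top reduces to 0: gcd > 1, so the symbol is 0.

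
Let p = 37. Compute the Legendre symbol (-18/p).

-1

Euler's criterion: (-18/37) ≡ 19^18 (mod 37).
19^2 ≡ 28 (mod 37)
19^4 ≡ 7 (mod 37)
19^8 ≡ 12 (mod 37)
19^16 ≡ 33 (mod 37)
19^18 = 19^(16+2) ≡ 36 (mod 37).
Result is 36 ≡ −1, so (-18/37) = −1.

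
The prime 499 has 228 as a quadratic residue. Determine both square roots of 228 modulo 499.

61, 438

Since 499 ≡ 3 (mod 4), a square root of 228 is 228^((499+1)/4) = 228^125 mod 499.
Repeated squaring: 228^2≡88, 228^4≡259, 228^8≡215, 228^16≡317, 228^32≡190, 228^64≡172 (mod 499).
228^125 = 228^(64+32+16+8+4+1) ≡ 438 (mod 499).
Check: 438² = 191844 ≡ 228 (mod 499). The two roots are 61 and 438.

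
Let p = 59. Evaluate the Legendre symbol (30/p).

-1

Euler's criterion: (30/59) ≡ 30^29 (mod 59).
30^2 ≡ 15 (mod 59)
30^4 ≡ 48 (mod 59)
30^8 ≡ 3 (mod 59)
30^16 ≡ 9 (mod 59)
30^29 = 30^(16+8+4+1) ≡ 58 (mod 59).
Result is 58 ≡ −1, so (30/59) = −1.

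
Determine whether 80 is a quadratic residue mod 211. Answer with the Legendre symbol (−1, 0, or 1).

Euler's criterion: (80/211) ≡ 80^105 (mod 211).
80^2 ≡ 70 (mod 211)
80^4 ≡ 47 (mod 211)
80^8 ≡ 99 (mod 211)
80^16 ≡ 95 (mod 211)
80^32 ≡ 163 (mod 211)
80^64 ≡ 194 (mod 211)
80^105 = 80^(64+32+8+1) ≡ 1 (mod 211).
Result is 1, so (80/211) = 1.

1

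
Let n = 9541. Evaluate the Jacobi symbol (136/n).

-1

Pull out 2^3: since 9541 ≡ 5 (mod 8), (2/9541) = -1, so (2/9541)^3 = -1.
Reciprocity: 17 ≡ 1 and 9541 ≡ 1 (mod 4), so (17/9541) = +(9541/17).
Reduce top mod 17: now compute (4/17).
Pull out 2^2: since 17 ≡ 1 (mod 8), (2/17) = +1, so (2/17)^2 = +1.
Reached (1/17) = 1. Collecting the sign flips along the way, the symbol is -1.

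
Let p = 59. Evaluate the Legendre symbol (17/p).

1

Reciprocity: 17 ≡ 1 and 59 ≡ 3 (mod 4), so (17/59) = +(59/17).
Reduce top mod 17: now compute (8/17).
Pull out 2^3: since 17 ≡ 1 (mod 8), (2/17) = +1, so (2/17)^3 = +1.
Reached (1/17) = 1. Collecting the sign flips along the way, the symbol is +1.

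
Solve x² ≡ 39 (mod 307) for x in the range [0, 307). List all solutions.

Since 307 ≡ 3 (mod 4), a square root of 39 is 39^((307+1)/4) = 39^77 mod 307.
Repeated squaring: 39^2≡293, 39^4≡196, 39^8≡41, 39^16≡146, 39^32≡133, 39^64≡190 (mod 307).
39^77 = 39^(64+8+4+1) ≡ 119 (mod 307).
Check: 119² = 14161 ≡ 39 (mod 307). The two roots are 119 and 188.

119, 188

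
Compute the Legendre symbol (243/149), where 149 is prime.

Euler's criterion: (243/149) ≡ 94^74 (mod 149).
94^2 ≡ 45 (mod 149)
94^4 ≡ 88 (mod 149)
94^8 ≡ 145 (mod 149)
94^16 ≡ 16 (mod 149)
94^32 ≡ 107 (mod 149)
94^64 ≡ 125 (mod 149)
94^74 = 94^(64+8+2) ≡ 148 (mod 149).
Result is 148 ≡ −1, so (243/149) = −1.

-1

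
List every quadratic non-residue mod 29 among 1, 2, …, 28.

2, 3, 8, 10, 11, 12, 14, 15, 17, 18, 19, 21, 26, 27

Square k = 1,…,14 (k and 29−k give the same square):
1²=1, 2²=4, 3²=9, 4²=16, 5²=25, 6²≡7, 7²≡20, 8²≡6, 9²≡23, 10²≡13, 11²≡5, 12²≡28, 13²≡24, 14²≡22 (mod 29).
The residues are {1, 4, 5, 6, 7, 9, 13, 16, 20, 22, 23, 24, 25, 28}; the non-residues are the remaining 14 nonzero classes.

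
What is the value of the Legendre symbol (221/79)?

-1

Euler's criterion: (221/79) ≡ 63^39 (mod 79).
63^2 ≡ 19 (mod 79)
63^4 ≡ 45 (mod 79)
63^8 ≡ 50 (mod 79)
63^16 ≡ 51 (mod 79)
63^32 ≡ 73 (mod 79)
63^39 = 63^(32+4+2+1) ≡ 78 (mod 79).
Result is 78 ≡ −1, so (221/79) = −1.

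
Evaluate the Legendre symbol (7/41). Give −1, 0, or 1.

-1

Reciprocity: 7 ≡ 3 and 41 ≡ 1 (mod 4), so (7/41) = +(41/7).
Reduce top mod 7: now compute (6/7).
Pull out 2: since 7 ≡ 7 (mod 8), (2/7) = +1.
Reciprocity: 3 ≡ 3 and 7 ≡ 3 (mod 4), so (3/7) = −(7/3).
Reduce top mod 3: now compute (1/3).
Reached (1/3) = 1. Collecting the sign flips along the way, the symbol is -1.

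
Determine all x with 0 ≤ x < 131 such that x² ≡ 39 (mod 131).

63, 68

Since 131 ≡ 3 (mod 4), a square root of 39 is 39^((131+1)/4) = 39^33 mod 131.
Repeated squaring: 39^2≡80, 39^4≡112, 39^8≡99, 39^16≡107, 39^32≡52 (mod 131).
39^33 = 39^(32+1) ≡ 63 (mod 131).
Check: 63² = 3969 ≡ 39 (mod 131). The two roots are 63 and 68.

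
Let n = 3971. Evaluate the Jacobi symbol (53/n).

Reciprocity: 53 ≡ 1 and 3971 ≡ 3 (mod 4), so (53/3971) = +(3971/53).
Reduce top mod 53: now compute (49/53).
Reciprocity: 49 ≡ 1 and 53 ≡ 1 (mod 4), so (49/53) = +(53/49).
Reduce top mod 49: now compute (4/49).
Pull out 2^2: since 49 ≡ 1 (mod 8), (2/49) = +1, so (2/49)^2 = +1.
Reached (1/49) = 1. Collecting the sign flips along the way, the symbol is +1.

1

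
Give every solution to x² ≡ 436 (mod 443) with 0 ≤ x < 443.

Since 443 ≡ 3 (mod 4), a square root of 436 is 436^((443+1)/4) = 436^111 mod 443.
Repeated squaring: 436^2≡49, 436^4≡186, 436^8≡42, 436^16≡435, 436^32≡64, 436^64≡109 (mod 443).
436^111 = 436^(64+32+8+4+2+1) ≡ 315 (mod 443).
Check: 315² = 99225 ≡ 436 (mod 443). The two roots are 128 and 315.

128, 315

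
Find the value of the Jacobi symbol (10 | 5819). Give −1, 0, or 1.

-1

Pull out 2: since 5819 ≡ 3 (mod 8), (2/5819) = -1.
Reciprocity: 5 ≡ 1 and 5819 ≡ 3 (mod 4), so (5/5819) = +(5819/5).
Reduce top mod 5: now compute (4/5).
Pull out 2^2: since 5 ≡ 5 (mod 8), (2/5) = -1, so (2/5)^2 = +1.
Reached (1/5) = 1. Collecting the sign flips along the way, the symbol is -1.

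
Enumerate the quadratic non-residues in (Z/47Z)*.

Square k = 1,…,23 (k and 47−k give the same square):
1²=1, 2²=4, 3²=9, 4²=16, 5²=25, 6²=36, 7²≡2, 8²≡17, 9²≡34, 10²≡6, 11²≡27, 12²≡3, 13²≡28, 14²≡8, 15²≡37, 16²≡21, 17²≡7, 18²≡42, 19²≡32, 20²≡24, 21²≡18, 22²≡14, 23²≡12 (mod 47).
The residues are {1, 2, 3, 4, 6, 7, 8, 9, 12, 14, 16, 17, 18, 21, 24, 25, 27, 28, 32, 34, 36, 37, 42}; the non-residues are the remaining 23 nonzero classes.

5,10,11,13,15,19,20,22,23,26,29,30,31,33,35,38,39,40,41,43,44,45,46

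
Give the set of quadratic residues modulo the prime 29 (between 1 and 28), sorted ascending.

1, 4, 5, 6, 7, 9, 13, 16, 20, 22, 23, 24, 25, 28

Square k = 1,…,14 (k and 29−k give the same square):
1²=1, 2²=4, 3²=9, 4²=16, 5²=25, 6²≡7, 7²≡20, 8²≡6, 9²≡23, 10²≡13, 11²≡5, 12²≡28, 13²≡24, 14²≡22 (mod 29).
So the quadratic residues mod 29 are {1, 4, 5, 6, 7, 9, 13, 16, 20, 22, 23, 24, 25, 28}.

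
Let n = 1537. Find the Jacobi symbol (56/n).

Pull out 2^3: since 1537 ≡ 1 (mod 8), (2/1537) = +1, so (2/1537)^3 = +1.
Reciprocity: 7 ≡ 3 and 1537 ≡ 1 (mod 4), so (7/1537) = +(1537/7).
Reduce top mod 7: now compute (4/7).
Pull out 2^2: since 7 ≡ 7 (mod 8), (2/7) = +1, so (2/7)^2 = +1.
Reached (1/7) = 1. Collecting the sign flips along the way, the symbol is +1.

1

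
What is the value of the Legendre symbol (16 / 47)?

1

Pull out 2^4: since 47 ≡ 7 (mod 8), (2/47) = +1, so (2/47)^4 = +1.
Reached (1/47) = 1. Collecting the sign flips along the way, the symbol is +1.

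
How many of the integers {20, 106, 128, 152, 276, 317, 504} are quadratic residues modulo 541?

(20/541) = +1 → QR.
(106/541) = -1 → non-residue.
(128/541) = -1 → non-residue.
(152/541) = -1 → non-residue.
(276/541) = +1 → QR.
(317/541) = -1 → non-residue.
(504/541) = -1 → non-residue.
Total quadratic residues among the 7: 2.

2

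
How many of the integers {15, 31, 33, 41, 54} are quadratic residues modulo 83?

3

(15/83) = -1 → non-residue.
(31/83) = +1 → QR.
(33/83) = +1 → QR.
(41/83) = +1 → QR.
(54/83) = -1 → non-residue.
Total quadratic residues among the 5: 3.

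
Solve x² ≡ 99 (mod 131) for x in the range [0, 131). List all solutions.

Since 131 ≡ 3 (mod 4), a square root of 99 is 99^((131+1)/4) = 99^33 mod 131.
Repeated squaring: 99^2≡107, 99^4≡52, 99^8≡84, 99^16≡113, 99^32≡62 (mod 131).
99^33 = 99^(32+1) ≡ 112 (mod 131).
Check: 112² = 12544 ≡ 99 (mod 131). The two roots are 19 and 112.

19, 112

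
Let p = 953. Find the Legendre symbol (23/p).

-1

Reciprocity: 23 ≡ 3 and 953 ≡ 1 (mod 4), so (23/953) = +(953/23).
Reduce top mod 23: now compute (10/23).
Pull out 2: since 23 ≡ 7 (mod 8), (2/23) = +1.
Reciprocity: 5 ≡ 1 and 23 ≡ 3 (mod 4), so (5/23) = +(23/5).
Reduce top mod 5: now compute (3/5).
Reciprocity: 3 ≡ 3 and 5 ≡ 1 (mod 4), so (3/5) = +(5/3).
Reduce top mod 3: now compute (2/3).
Pull out 2: since 3 ≡ 3 (mod 8), (2/3) = -1.
Reached (1/3) = 1. Collecting the sign flips along the way, the symbol is -1.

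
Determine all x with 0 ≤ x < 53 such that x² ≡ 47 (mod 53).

53 ≡ 1 (mod 4), so we find a root by search.
Trying successive values, 10² = 100 ≡ 47 (mod 53). The other root is 53 − 10 = 43.

10, 43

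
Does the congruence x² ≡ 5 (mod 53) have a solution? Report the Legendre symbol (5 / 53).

-1

Euler's criterion: (5/53) ≡ 5^26 (mod 53).
5^2 ≡ 25 (mod 53)
5^4 ≡ 42 (mod 53)
5^8 ≡ 15 (mod 53)
5^16 ≡ 13 (mod 53)
5^26 = 5^(16+8+2) ≡ 52 (mod 53).
Result is 52 ≡ −1, so (5/53) = −1.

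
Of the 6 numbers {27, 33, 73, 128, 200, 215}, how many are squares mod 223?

4

(27/223) = -1 → non-residue.
(33/223) = +1 → QR.
(73/223) = +1 → QR.
(128/223) = +1 → QR.
(200/223) = +1 → QR.
(215/223) = -1 → non-residue.
Total quadratic residues among the 6: 4.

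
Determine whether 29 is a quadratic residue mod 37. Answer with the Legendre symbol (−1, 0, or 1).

Reciprocity: 29 ≡ 1 and 37 ≡ 1 (mod 4), so (29/37) = +(37/29).
Reduce top mod 29: now compute (8/29).
Pull out 2^3: since 29 ≡ 5 (mod 8), (2/29) = -1, so (2/29)^3 = -1.
Reached (1/29) = 1. Collecting the sign flips along the way, the symbol is -1.

-1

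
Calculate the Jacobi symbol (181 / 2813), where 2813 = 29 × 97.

Reciprocity: 181 ≡ 1 and 2813 ≡ 1 (mod 4), so (181/2813) = +(2813/181).
Reduce top mod 181: now compute (98/181).
Pull out 2: since 181 ≡ 5 (mod 8), (2/181) = -1.
Reciprocity: 49 ≡ 1 and 181 ≡ 1 (mod 4), so (49/181) = +(181/49).
Reduce top mod 49: now compute (34/49).
Pull out 2: since 49 ≡ 1 (mod 8), (2/49) = +1.
Reciprocity: 17 ≡ 1 and 49 ≡ 1 (mod 4), so (17/49) = +(49/17).
Reduce top mod 17: now compute (15/17).
Reciprocity: 15 ≡ 3 and 17 ≡ 1 (mod 4), so (15/17) = +(17/15).
Reduce top mod 15: now compute (2/15).
Pull out 2: since 15 ≡ 7 (mod 8), (2/15) = +1.
Reached (1/15) = 1. Collecting the sign flips along the way, the symbol is -1.

-1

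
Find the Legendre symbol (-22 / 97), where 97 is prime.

Euler's criterion: (-22/97) ≡ 75^48 (mod 97).
75^2 ≡ 96 (mod 97)
75^4 ≡ 1 (mod 97)
75^8 ≡ 1 (mod 97)
75^16 ≡ 1 (mod 97)
75^32 ≡ 1 (mod 97)
75^48 = 75^(32+16) ≡ 1 (mod 97).
Result is 1, so (-22/97) = 1.

1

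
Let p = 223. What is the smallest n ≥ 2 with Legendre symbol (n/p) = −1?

(2/223) = +1, so 2 is a residue.
(3/223) = −1, so 3 is the smallest positive non-residue mod 223.

3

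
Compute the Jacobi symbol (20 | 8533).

Pull out 2^2: since 8533 ≡ 5 (mod 8), (2/8533) = -1, so (2/8533)^2 = +1.
Reciprocity: 5 ≡ 1 and 8533 ≡ 1 (mod 4), so (5/8533) = +(8533/5).
Reduce top mod 5: now compute (3/5).
Reciprocity: 3 ≡ 3 and 5 ≡ 1 (mod 4), so (3/5) = +(5/3).
Reduce top mod 3: now compute (2/3).
Pull out 2: since 3 ≡ 3 (mod 8), (2/3) = -1.
Reached (1/3) = 1. Collecting the sign flips along the way, the symbol is -1.

-1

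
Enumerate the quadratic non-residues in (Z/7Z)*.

Square k = 1,…,3 (k and 7−k give the same square):
1²=1, 2²=4, 3²≡2 (mod 7).
The residues are {1, 2, 4}; the non-residues are the remaining 3 nonzero classes.

3,5,6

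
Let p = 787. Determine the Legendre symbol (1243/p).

First reduce: 1243 ≡ 456 (mod 787).
Pull out 2^3: since 787 ≡ 3 (mod 8), (2/787) = -1, so (2/787)^3 = -1.
Reciprocity: 57 ≡ 1 and 787 ≡ 3 (mod 4), so (57/787) = +(787/57).
Reduce top mod 57: now compute (46/57).
Pull out 2: since 57 ≡ 1 (mod 8), (2/57) = +1.
Reciprocity: 23 ≡ 3 and 57 ≡ 1 (mod 4), so (23/57) = +(57/23).
Reduce top mod 23: now compute (11/23).
Reciprocity: 11 ≡ 3 and 23 ≡ 3 (mod 4), so (11/23) = −(23/11).
Reduce top mod 11: now compute (1/11).
Reached (1/11) = 1. Collecting the sign flips along the way, the symbol is +1.

1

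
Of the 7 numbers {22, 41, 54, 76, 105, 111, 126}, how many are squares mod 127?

3

(22/127) = +1 → QR.
(41/127) = +1 → QR.
(54/127) = -1 → non-residue.
(76/127) = +1 → QR.
(105/127) = -1 → non-residue.
(111/127) = -1 → non-residue.
(126/127) = -1 → non-residue.
Total quadratic residues among the 7: 3.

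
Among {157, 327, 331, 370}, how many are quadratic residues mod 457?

(157/457) = +1 → QR.
(327/457) = +1 → QR.
(331/457) = +1 → QR.
(370/457) = +1 → QR.
Total quadratic residues among the 4: 4.

4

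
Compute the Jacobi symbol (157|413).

1

Reciprocity: 157 ≡ 1 and 413 ≡ 1 (mod 4), so (157/413) = +(413/157).
Reduce top mod 157: now compute (99/157).
Reciprocity: 99 ≡ 3 and 157 ≡ 1 (mod 4), so (99/157) = +(157/99).
Reduce top mod 99: now compute (58/99).
Pull out 2: since 99 ≡ 3 (mod 8), (2/99) = -1.
Reciprocity: 29 ≡ 1 and 99 ≡ 3 (mod 4), so (29/99) = +(99/29).
Reduce top mod 29: now compute (12/29).
Pull out 2^2: since 29 ≡ 5 (mod 8), (2/29) = -1, so (2/29)^2 = +1.
Reciprocity: 3 ≡ 3 and 29 ≡ 1 (mod 4), so (3/29) = +(29/3).
Reduce top mod 3: now compute (2/3).
Pull out 2: since 3 ≡ 3 (mod 8), (2/3) = -1.
Reached (1/3) = 1. Collecting the sign flips along the way, the symbol is +1.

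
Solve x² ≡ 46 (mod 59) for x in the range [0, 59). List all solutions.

Since 59 ≡ 3 (mod 4), a square root of 46 is 46^((59+1)/4) = 46^15 mod 59.
Repeated squaring: 46^2≡51, 46^4≡5, 46^8≡25 (mod 59).
46^15 = 46^(8+4+2+1) ≡ 20 (mod 59).
Check: 20² = 400 ≡ 46 (mod 59). The two roots are 20 and 39.

20, 39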